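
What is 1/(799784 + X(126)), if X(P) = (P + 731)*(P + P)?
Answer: 1/1015748 ≈ 9.8450e-7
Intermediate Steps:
X(P) = 2*P*(731 + P) (X(P) = (731 + P)*(2*P) = 2*P*(731 + P))
1/(799784 + X(126)) = 1/(799784 + 2*126*(731 + 126)) = 1/(799784 + 2*126*857) = 1/(799784 + 215964) = 1/1015748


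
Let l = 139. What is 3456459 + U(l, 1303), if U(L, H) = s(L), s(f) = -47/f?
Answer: 480447754/139 ≈ 3.4565e+6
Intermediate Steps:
U(L, H) = -47/L
3456459 + U(l, 1303) = 3456459 - 47/139 = 480447754/139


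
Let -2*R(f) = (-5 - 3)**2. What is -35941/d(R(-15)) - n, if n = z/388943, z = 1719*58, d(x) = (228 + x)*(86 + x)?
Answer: -15034246331/4116572712 ≈ -3.6521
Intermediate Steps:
R(f) = -32 (R(f) = -(-5 - 3)**2/2 = -1/2*(-8)**2 = -1/2*64 = -32)
d(x) = (86 + x)*(228 + x)
z = 99702
n = 99702/388943 ≈ 0.25634
-35941/d(R(-15)) - n = -35941/(19608 + (-32)**2 + 314*(-32)) - 1*99702/388943 = -35941/(19608 + 1024 - 10048) - 99702/388943 = -35941/10584 - 99702/388943 = -15034246331/4116572712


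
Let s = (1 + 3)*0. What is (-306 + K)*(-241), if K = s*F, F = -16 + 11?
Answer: 73746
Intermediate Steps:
s = 0 (s = 4*0 = 0)
F = -5
K = 0 (K = 0*(-5) = 0)
(-306 + K)*(-241) = (-306 + 0)*(-241) = -306*(-241) = 73746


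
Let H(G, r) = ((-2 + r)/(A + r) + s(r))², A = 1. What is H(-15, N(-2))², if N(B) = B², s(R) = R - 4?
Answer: 16/625 ≈ 0.025600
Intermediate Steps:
s(R) = -4 + R
H(G, r) = (-4 + r + (-2 + r)/(1 + r))² (H(G, r) = ((-2 + r)/(1 + r) + (-4 + r))² = (-4 + r + (-2 + r)/(1 + r))²)
H(-15, N(-2))² = ((-6 + ((-2)²)² - 2*(-2)²)²/(1 + (-2)²)²)² = ((-6 + 4² - 2*4)²/(1 + 4)²)² = ((-6 + 16 - 8)²/5²)² = ((1/25)*2²)² = ((1/25)*4)² = (4/25)² = 16/625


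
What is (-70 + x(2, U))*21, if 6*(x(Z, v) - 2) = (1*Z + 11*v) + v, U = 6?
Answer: -1169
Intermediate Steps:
x(Z, v) = 2 + 2*v + Z/6 (x(Z, v) = 2 + ((1*Z + 11*v) + v)/6 = 2 + ((Z + 11*v) + v)/6 = 2 + (Z + 12*v)/6 = 2 + (2*v + Z/6) = 2 + 2*v + Z/6)
(-70 + x(2, U))*21 = (-70 + (2 + 2*6 + (⅙)*2))*21 = (-70 + (2 + 12 + ⅓))*21 = (-70 + 43/3)*21 = -167/3*21 = -1169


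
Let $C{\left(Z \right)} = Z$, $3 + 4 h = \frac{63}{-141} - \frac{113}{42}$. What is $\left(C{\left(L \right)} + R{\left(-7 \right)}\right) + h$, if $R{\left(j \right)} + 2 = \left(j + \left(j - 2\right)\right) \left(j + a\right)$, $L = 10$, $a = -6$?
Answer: $\frac{1693421}{7896} \approx 214.47$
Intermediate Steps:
$R{\left(j \right)} = -2 + \left(-6 + j\right) \left(-2 + 2 j\right)$ ($R{\left(j \right)} = -2 + \left(j + \left(j - 2\right)\right) \left(j - 6\right) = -2 + \left(j + \left(j - 2\right)\right) \left(-6 + j\right) = -2 + \left(j + \left(-2 + j\right)\right) \left(-6 + j\right) = -2 + \left(-2 + 2 j\right) \left(-6 + j\right) = -2 + \left(-6 + j\right) \left(-2 + 2 j\right)$)
$h = - \frac{12115}{7896}$ ($h = - \frac{3}{4} + \frac{\frac{63}{-141} - \frac{113}{42}}{4} = - \frac{3}{4} + \frac{63 \left(- \frac{1}{141}\right) - \frac{113}{42}}{4} = - \frac{3}{4} + \frac{- \frac{21}{47} - \frac{113}{42}}{4} = - \frac{3}{4} + \frac{1}{4} \left(- \frac{6193}{1974}\right) = - \frac{3}{4} - \frac{6193}{7896} = - \frac{12115}{7896} \approx -1.5343$)
$\left(C{\left(L \right)} + R{\left(-7 \right)}\right) + h = \left(10 + \left(10 - -98 + 2 \left(-7\right)^{2}\right)\right) - \frac{12115}{7896} = \left(10 + \left(10 + 98 + 2 \cdot 49\right)\right) - \frac{12115}{7896} = \left(10 + \left(10 + 98 + 98\right)\right) - \frac{12115}{7896} = \left(10 + 206\right) - \frac{12115}{7896} = 216 - \frac{12115}{7896} = \frac{1693421}{7896}$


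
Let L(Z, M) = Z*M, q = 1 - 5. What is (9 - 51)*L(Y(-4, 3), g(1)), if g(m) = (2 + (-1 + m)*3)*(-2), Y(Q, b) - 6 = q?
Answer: 336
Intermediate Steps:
q = -4
Y(Q, b) = 2 (Y(Q, b) = 6 - 4 = 2)
g(m) = 2 - 6*m (g(m) = (2 + (-3 + 3*m))*(-2) = (-1 + 3*m)*(-2) = 2 - 6*m)
L(Z, M) = M*Z
(9 - 51)*L(Y(-4, 3), g(1)) = (9 - 51)*((2 - 6*1)*2) = -42*(2 - 6)*2 = -(-168)*2 = -42*(-8) = 336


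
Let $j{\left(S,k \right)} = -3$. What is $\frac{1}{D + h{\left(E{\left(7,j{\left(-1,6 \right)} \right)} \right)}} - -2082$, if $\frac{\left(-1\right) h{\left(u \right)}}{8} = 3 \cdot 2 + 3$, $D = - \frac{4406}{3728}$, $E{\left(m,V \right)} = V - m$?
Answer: $\frac{284005838}{136411} \approx 2082.0$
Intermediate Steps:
$D = - \frac{2203}{1864}$ ($D = \left(-4406\right) \frac{1}{3728} = - \frac{2203}{1864} \approx -1.1819$)
$h{\left(u \right)} = -72$ ($h{\left(u \right)} = - 8 \left(3 \cdot 2 + 3\right) = - 8 \left(6 + 3\right) = \left(-8\right) 9 = -72$)
$\frac{1}{D + h{\left(E{\left(7,j{\left(-1,6 \right)} \right)} \right)}} - -2082 = \frac{1}{- \frac{2203}{1864} - 72} - -2082 = \frac{1}{- \frac{136411}{1864}} + 2082 = - \frac{1864}{136411} + 2082 = \frac{284005838}{136411}$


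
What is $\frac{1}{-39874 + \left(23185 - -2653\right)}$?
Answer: $- \frac{1}{14036} \approx -7.1245 \cdot 10^{-5}$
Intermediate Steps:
$\frac{1}{-39874 + \left(23185 - -2653\right)} = \frac{1}{-39874 + \left(23185 + 2653\right)} = \frac{1}{-39874 + 25838} = \frac{1}{-14036} = - \frac{1}{14036}$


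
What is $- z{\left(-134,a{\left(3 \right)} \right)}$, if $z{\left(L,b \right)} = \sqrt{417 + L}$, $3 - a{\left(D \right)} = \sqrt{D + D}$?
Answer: $- \sqrt{283} \approx -16.823$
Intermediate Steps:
$a{\left(D \right)} = 3 - \sqrt{2} \sqrt{D}$ ($a{\left(D \right)} = 3 - \sqrt{D + D} = 3 - \sqrt{2 D} = 3 - \sqrt{2} \sqrt{D}$)
$- z{\left(-134,a{\left(3 \right)} \right)} = - \sqrt{417 - 134} = - \sqrt{283}$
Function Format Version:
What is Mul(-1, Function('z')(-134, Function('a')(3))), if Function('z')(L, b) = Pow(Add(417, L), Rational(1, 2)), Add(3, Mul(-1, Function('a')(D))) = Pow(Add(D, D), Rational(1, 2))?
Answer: Mul(-1, Pow(283, Rational(1, 2))) ≈ -16.823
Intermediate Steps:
Function('a')(D) = Add(3, Mul(-1, Pow(2, Rational(1, 2)), Pow(D, Rational(1, 2)))) (Function('a')(D) = Add(3, Mul(-1, Pow(Add(D, D), Rational(1, 2)))) = Add(3, Mul(-1, Pow(Mul(2, D), Rational(1, 2)))) = Add(3, Mul(-1, Mul(Pow(2, Rational(1, 2)), Pow(D, Rational(1, 2))))) = Add(3, Mul(-1, Pow(2, Rational(1, 2)), Pow(D, Rational(1, 2)))))
Mul(-1, Function('z')(-134, Function('a')(3))) = Mul(-1, Pow(Add(417, -134), Rational(1, 2))) = Mul(-1, Pow(283, Rational(1, 2)))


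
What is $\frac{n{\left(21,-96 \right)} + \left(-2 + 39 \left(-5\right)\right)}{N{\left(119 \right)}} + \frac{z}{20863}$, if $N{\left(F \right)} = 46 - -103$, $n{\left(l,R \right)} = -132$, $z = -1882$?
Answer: $- \frac{7144345}{3108587} \approx -2.2983$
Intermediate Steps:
$N{\left(F \right)} = 149$ ($N{\left(F \right)} = 46 + 103 = 149$)
$\frac{n{\left(21,-96 \right)} + \left(-2 + 39 \left(-5\right)\right)}{N{\left(119 \right)}} + \frac{z}{20863} = \frac{-132 + \left(-2 + 39 \left(-5\right)\right)}{149} - \frac{1882}{20863} = \left(-132 - 197\right) \frac{1}{149} - \frac{1882}{20863} = \left(-329\right) \frac{1}{149} - \frac{1882}{20863} = - \frac{329}{149} - \frac{1882}{20863} = - \frac{7144345}{3108587}$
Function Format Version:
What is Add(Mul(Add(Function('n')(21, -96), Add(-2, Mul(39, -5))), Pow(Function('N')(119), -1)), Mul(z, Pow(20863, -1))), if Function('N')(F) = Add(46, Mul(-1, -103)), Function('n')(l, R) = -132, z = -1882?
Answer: Rational(-7144345, 3108587) ≈ -2.2983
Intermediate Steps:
Function('N')(F) = 149 (Function('N')(F) = Add(46, 103) = 149)
Add(Mul(Add(Function('n')(21, -96), Add(-2, Mul(39, -5))), Pow(Function('N')(119), -1)), Mul(z, Pow(20863, -1))) = Add(Mul(Add(-132, Add(-2, Mul(39, -5))), Pow(149, -1)), Mul(-1882, Pow(20863, -1))) = Add(Mul(Add(-132, Add(-2, -195)), Rational(1, 149)), Mul(-1882, Rational(1, 20863))) = Add(Mul(Add(-132, -197), Rational(1, 149)), Rational(-1882, 20863)) = Add(Mul(-329, Rational(1, 149)), Rational(-1882, 20863)) = Add(Rational(-329, 149), Rational(-1882, 20863)) = Rational(-7144345, 3108587)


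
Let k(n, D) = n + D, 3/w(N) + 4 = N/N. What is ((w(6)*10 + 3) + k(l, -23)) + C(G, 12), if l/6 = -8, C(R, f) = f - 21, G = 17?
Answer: -87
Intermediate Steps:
C(R, f) = -21 + f
w(N) = -1 (w(N) = 3/(-4 + N/N) = 3/(-4 + 1) = 3/(-3) = 3*(-⅓) = -1)
l = -48 (l = 6*(-8) = -48)
k(n, D) = D + n
((w(6)*10 + 3) + k(l, -23)) + C(G, 12) = ((-1*10 + 3) + (-23 - 48)) + (-21 + 12) = ((-10 + 3) - 71) - 9 = (-7 - 71) - 9 = -78 - 9 = -87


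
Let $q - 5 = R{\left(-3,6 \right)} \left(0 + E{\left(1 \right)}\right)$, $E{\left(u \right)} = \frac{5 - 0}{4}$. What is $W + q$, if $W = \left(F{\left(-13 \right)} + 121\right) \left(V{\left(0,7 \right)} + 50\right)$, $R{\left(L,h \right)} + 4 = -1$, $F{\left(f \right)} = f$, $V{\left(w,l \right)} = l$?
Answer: $\frac{24619}{4} \approx 6154.8$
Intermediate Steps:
$E{\left(u \right)} = \frac{5}{4}$ ($E{\left(u \right)} = \left(5 + 0\right) \frac{1}{4} = 5 \cdot \frac{1}{4} = \frac{5}{4}$)
$R{\left(L,h \right)} = -5$ ($R{\left(L,h \right)} = -4 - 1 = -5$)
$W = 6156$ ($W = \left(-13 + 121\right) \left(7 + 50\right) = 108 \cdot 57 = 6156$)
$q = - \frac{5}{4}$ ($q = 5 - 5 \left(0 + \frac{5}{4}\right) = 5 - \frac{25}{4} = - \frac{5}{4} \approx -1.25$)
$W + q = 6156 - \frac{5}{4} = \frac{24619}{4}$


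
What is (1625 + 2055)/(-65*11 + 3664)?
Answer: 3680/2949 ≈ 1.2479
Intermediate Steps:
(1625 + 2055)/(-65*11 + 3664) = 3680/(-715 + 3664) = 3680/2949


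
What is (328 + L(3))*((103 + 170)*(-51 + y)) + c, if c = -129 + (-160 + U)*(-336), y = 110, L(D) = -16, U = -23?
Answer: 5086743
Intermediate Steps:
c = 61359 (c = -129 + (-160 - 23)*(-336) = -129 - 183*(-336) = -129 + 61488 = 61359)
(328 + L(3))*((103 + 170)*(-51 + y)) + c = (328 - 16)*((103 + 170)*(-51 + 110)) + 61359 = 312*(273*59) + 61359 = 312*16107 + 61359 = 5025384 + 61359 = 5086743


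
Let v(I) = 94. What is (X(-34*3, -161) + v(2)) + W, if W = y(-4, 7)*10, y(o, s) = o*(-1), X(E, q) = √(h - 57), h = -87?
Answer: 134 + 12*I ≈ 134.0 + 12.0*I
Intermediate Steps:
X(E, q) = 12*I (X(E, q) = √(-87 - 57) = √(-144) = 12*I)
y(o, s) = -o
W = 40 (W = -1*(-4)*10 = 4*10 = 40)
(X(-34*3, -161) + v(2)) + W = (12*I + 94) + 40 = (94 + 12*I) + 40 = 134 + 12*I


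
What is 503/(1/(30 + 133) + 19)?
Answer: 81989/3098 ≈ 26.465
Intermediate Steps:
503/(1/(30 + 133) + 19) = 503/(1/163 + 19) = 503/(3098/163) = 503*(163/3098) = 81989/3098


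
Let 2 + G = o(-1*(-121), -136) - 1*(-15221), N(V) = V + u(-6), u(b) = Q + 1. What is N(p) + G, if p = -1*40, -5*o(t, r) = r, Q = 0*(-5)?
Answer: 76036/5 ≈ 15207.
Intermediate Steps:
Q = 0
o(t, r) = -r/5
u(b) = 1 (u(b) = 0 + 1 = 1)
p = -40
N(V) = 1 + V (N(V) = V + 1 = 1 + V)
G = 76231/5 (G = -2 + (-⅕*(-136) - 1*(-15221)) = -2 + (136/5 + 15221) = -2 + 76241/5 = 76231/5 ≈ 15246.)
N(p) + G = (1 - 40) + 76231/5 = -39 + 76231/5 = 76036/5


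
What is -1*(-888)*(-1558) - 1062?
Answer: -1384566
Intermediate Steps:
-1*(-888)*(-1558) - 1062 = 888*(-1558) - 1062 = -1383504 - 1062 = -1384566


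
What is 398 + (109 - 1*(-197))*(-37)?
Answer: -10924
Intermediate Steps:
398 + (109 - 1*(-197))*(-37) = 398 + (109 + 197)*(-37) = 398 + 306*(-37) = 398 - 11322 = -10924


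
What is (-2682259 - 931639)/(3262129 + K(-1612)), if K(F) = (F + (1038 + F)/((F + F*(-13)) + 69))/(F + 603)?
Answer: -70788011290866/63897690963823 ≈ -1.1078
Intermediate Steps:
K(F) = (F + (1038 + F)/(69 - 12*F))/(603 + F) (K(F) = (F + (1038 + F)/((F - 13*F) + 69))/(603 + F) = (F + (1038 + F)/(-12*F + 69))/(603 + F) = (F + (1038 + F)/(69 - 12*F))/(603 + F))
(-2682259 - 931639)/(3262129 + K(-1612)) = (-2682259 - 931639)/(3262129 + 2*(-519 - 35*(-1612) + 6*(-1612)**2)/(3*(-13869 + 4*(-1612)**2 + 2389*(-1612)))) = -3613898/(3262129 + 2*(-519 + 56420 + 6*2598544)/(3*(-13869 + 4*2598544 - 3851068))) = -3613898/(3262129 + 2*(-519 + 56420 + 15591264)/(3*(-13869 + 10394176 - 3851068))) = -3613898/(3262129 + (2/3)*15647165/6529239) = -3613898/(3262129 + (2/3)*(1/6529239)*15647165) = -3613898/(3262129 + 31294330/19587717) = -3613898/63897690963823/19587717 = -3613898*19587717/63897690963823 = -70788011290866/63897690963823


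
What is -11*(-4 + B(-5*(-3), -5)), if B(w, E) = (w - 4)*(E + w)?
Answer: -1166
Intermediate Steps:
B(w, E) = (-4 + w)*(E + w)
-11*(-4 + B(-5*(-3), -5)) = -11*(-4 + ((-5*(-3))**2 - 4*(-5) - (-20)*(-3) - (-25)*(-3))) = -11*(-4 + (15**2 + 20 - 4*15 - 5*15)) = -11*(-4 + (225 + 20 - 60 - 75)) = -11*(-4 + 110) = -11*106 = -1166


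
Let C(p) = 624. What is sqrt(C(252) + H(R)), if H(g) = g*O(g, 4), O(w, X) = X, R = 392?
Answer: 4*sqrt(137) ≈ 46.819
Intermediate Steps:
H(g) = 4*g (H(g) = g*4 = 4*g)
sqrt(C(252) + H(R)) = sqrt(624 + 4*392) = sqrt(624 + 1568) = sqrt(2192) = 4*sqrt(137)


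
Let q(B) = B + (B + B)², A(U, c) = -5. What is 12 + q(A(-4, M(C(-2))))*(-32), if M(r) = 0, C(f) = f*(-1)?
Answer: -3028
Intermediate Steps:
C(f) = -f
q(B) = B + 4*B² (q(B) = B + (2*B)² = B + 4*B²)
12 + q(A(-4, M(C(-2))))*(-32) = 12 - 5*(1 + 4*(-5))*(-32) = 12 - 5*(1 - 20)*(-32) = 12 - 5*(-19)*(-32) = 12 + 95*(-32) = 12 - 3040 = -3028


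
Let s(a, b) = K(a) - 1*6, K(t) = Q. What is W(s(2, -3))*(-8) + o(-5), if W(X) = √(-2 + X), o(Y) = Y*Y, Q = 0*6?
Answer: 25 - 16*I*√2 ≈ 25.0 - 22.627*I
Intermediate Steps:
Q = 0
K(t) = 0
o(Y) = Y²
s(a, b) = -6 (s(a, b) = 0 - 1*6 = 0 - 6 = -6)
W(s(2, -3))*(-8) + o(-5) = √(-2 - 6)*(-8) + (-5)² = √(-8)*(-8) + 25 = (2*I*√2)*(-8) + 25 = -16*I*√2 + 25 = 25 - 16*I*√2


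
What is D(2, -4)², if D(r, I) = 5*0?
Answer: 0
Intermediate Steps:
D(r, I) = 0
D(2, -4)² = 0² = 0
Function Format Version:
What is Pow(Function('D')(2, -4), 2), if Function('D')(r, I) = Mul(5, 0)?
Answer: 0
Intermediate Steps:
Function('D')(r, I) = 0
Pow(Function('D')(2, -4), 2) = Pow(0, 2) = 0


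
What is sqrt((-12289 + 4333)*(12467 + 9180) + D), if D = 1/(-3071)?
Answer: I*sqrt(1624247191459883)/3071 ≈ 13123.0*I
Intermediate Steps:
D = -1/3071 ≈ -0.00032563
sqrt((-12289 + 4333)*(12467 + 9180) + D) = sqrt((-12289 + 4333)*(12467 + 9180) - 1/3071) = sqrt(-7956*21647 - 1/3071) = sqrt(-172223532 - 1/3071) = sqrt(-528898466773/3071) = I*sqrt(1624247191459883)/3071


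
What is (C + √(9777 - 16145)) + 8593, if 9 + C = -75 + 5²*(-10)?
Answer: 8259 + 4*I*√398 ≈ 8259.0 + 79.8*I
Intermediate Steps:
C = -334 (C = -9 + (-75 + 5²*(-10)) = -9 + (-75 + 25*(-10)) = -9 + (-75 - 250) = -9 - 325 = -334)
(C + √(9777 - 16145)) + 8593 = (-334 + √(9777 - 16145)) + 8593 = (-334 + √(-6368)) + 8593 = (-334 + 4*I*√398) + 8593 = 8259 + 4*I*√398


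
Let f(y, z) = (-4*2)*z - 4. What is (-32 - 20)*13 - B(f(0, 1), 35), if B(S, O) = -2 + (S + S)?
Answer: -650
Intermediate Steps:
f(y, z) = -4 - 8*z (f(y, z) = -8*z - 4 = -4 - 8*z)
B(S, O) = -2 + 2*S
(-32 - 20)*13 - B(f(0, 1), 35) = (-32 - 20)*13 - (-2 + 2*(-4 - 8*1)) = -52*13 - (-2 + 2*(-4 - 8)) = -676 - (-2 + 2*(-12)) = -676 - (-2 - 24) = -676 - 1*(-26) = -676 + 26 = -650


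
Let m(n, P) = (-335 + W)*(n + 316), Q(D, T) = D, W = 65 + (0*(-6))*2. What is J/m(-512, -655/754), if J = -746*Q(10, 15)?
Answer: -373/2646 ≈ -0.14097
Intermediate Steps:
W = 65 (W = 65 + 0*2 = 65 + 0 = 65)
m(n, P) = -85320 - 270*n (m(n, P) = (-335 + 65)*(n + 316) = -270*(316 + n) = -85320 - 270*n)
J = -7460 (J = -746*10 = -7460)
J/m(-512, -655/754) = -7460/(-85320 - 270*(-512)) = -7460/(-85320 + 138240) = -7460/52920 = -7460*1/52920 = -373/2646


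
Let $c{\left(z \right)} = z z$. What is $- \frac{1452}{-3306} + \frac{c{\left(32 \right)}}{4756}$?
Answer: $\frac{14786}{22591} \approx 0.65451$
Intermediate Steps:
$c{\left(z \right)} = z^{2}$
$- \frac{1452}{-3306} + \frac{c{\left(32 \right)}}{4756} = - \frac{1452}{-3306} + \frac{32^{2}}{4756} = \left(-1452\right) \left(- \frac{1}{3306}\right) + 1024 \cdot \frac{1}{4756} = \frac{242}{551} + \frac{256}{1189} = \frac{14786}{22591}$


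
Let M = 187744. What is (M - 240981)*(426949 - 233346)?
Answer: -10306842911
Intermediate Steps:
(M - 240981)*(426949 - 233346) = (187744 - 240981)*(426949 - 233346) = -53237*193603 = -10306842911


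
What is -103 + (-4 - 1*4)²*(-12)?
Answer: -871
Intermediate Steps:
-103 + (-4 - 1*4)²*(-12) = -103 + (-4 - 4)²*(-12) = -103 + (-8)²*(-12) = -103 + 64*(-12) = -103 - 768 = -871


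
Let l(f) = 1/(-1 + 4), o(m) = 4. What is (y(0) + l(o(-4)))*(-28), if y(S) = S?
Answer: -28/3 ≈ -9.3333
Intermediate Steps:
l(f) = ⅓ (l(f) = 1/3 = ⅓)
(y(0) + l(o(-4)))*(-28) = (0 + ⅓)*(-28) = (⅓)*(-28) = -28/3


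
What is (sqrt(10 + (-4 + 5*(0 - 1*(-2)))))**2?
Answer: 16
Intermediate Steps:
(sqrt(10 + (-4 + 5*(0 - 1*(-2)))))**2 = (sqrt(10 + (-4 + 5*(0 + 2))))**2 = (sqrt(10 + (-4 + 5*2)))**2 = (sqrt(10 + (-4 + 10)))**2 = (sqrt(10 + 6))**2 = (sqrt(16))**2 = 4**2 = 16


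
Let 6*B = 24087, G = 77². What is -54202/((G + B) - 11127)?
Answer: 108404/2367 ≈ 45.798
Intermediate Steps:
G = 5929
B = 8029/2 (B = (⅙)*24087 = 8029/2 ≈ 4014.5)
-54202/((G + B) - 11127) = -54202/((5929 + 8029/2) - 11127) = -54202/(19887/2 - 11127) = -54202/(-2367/2) = -54202*(-2/2367) = 108404/2367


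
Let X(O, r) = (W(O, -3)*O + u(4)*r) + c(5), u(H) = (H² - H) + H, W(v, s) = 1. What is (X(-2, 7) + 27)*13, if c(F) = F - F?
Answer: 1781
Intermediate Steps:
c(F) = 0
u(H) = H²
X(O, r) = O + 16*r (X(O, r) = (1*O + 4²*r) + 0 = (O + 16*r) + 0 = O + 16*r)
(X(-2, 7) + 27)*13 = ((-2 + 16*7) + 27)*13 = ((-2 + 112) + 27)*13 = (110 + 27)*13 = 137*13 = 1781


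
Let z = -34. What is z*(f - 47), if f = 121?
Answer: -2516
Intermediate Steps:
z*(f - 47) = -34*(121 - 47) = -34*74 = -2516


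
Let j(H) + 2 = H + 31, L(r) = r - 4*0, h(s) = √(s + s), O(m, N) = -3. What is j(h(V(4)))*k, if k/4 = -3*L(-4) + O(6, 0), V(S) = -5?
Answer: 1044 + 36*I*√10 ≈ 1044.0 + 113.84*I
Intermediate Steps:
h(s) = √2*√s (h(s) = √(2*s) = √2*√s)
L(r) = r (L(r) = r + 0 = r)
k = 36 (k = 4*(-3*(-4) - 3) = 4*(12 - 3) = 4*9 = 36)
j(H) = 29 + H (j(H) = -2 + (H + 31) = -2 + (31 + H) = 29 + H)
j(h(V(4)))*k = (29 + √2*√(-5))*36 = (29 + √2*(I*√5))*36 = (29 + I*√10)*36 = 1044 + 36*I*√10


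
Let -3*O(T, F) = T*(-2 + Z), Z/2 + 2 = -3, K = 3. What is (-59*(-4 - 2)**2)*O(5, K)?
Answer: -42480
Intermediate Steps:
Z = -10 (Z = -4 + 2*(-3) = -4 - 6 = -10)
O(T, F) = 4*T (O(T, F) = -T*(-2 - 10)/3 = -T*(-12)/3 = -(-4)*T = 4*T)
(-59*(-4 - 2)**2)*O(5, K) = (-59*(-4 - 2)**2)*(4*5) = -59*(-6)**2*20 = -59*36*20 = -2124*20 = -42480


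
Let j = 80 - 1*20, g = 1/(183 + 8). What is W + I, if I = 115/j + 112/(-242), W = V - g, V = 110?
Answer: 30908269/277332 ≈ 111.45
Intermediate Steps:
g = 1/191 ≈ 0.0052356
j = 60 (j = 80 - 20 = 60)
W = 21009/191 (W = 110 - 1*1/191 = 110 - 1/191 = 21009/191 ≈ 109.99)
I = 2111/1452 (I = 115/60 + 112/(-242) = 115*(1/60) + 112*(-1/242) = 23/12 - 56/121 = 2111/1452 ≈ 1.4539)
W + I = 21009/191 + 2111/1452 = 30908269/277332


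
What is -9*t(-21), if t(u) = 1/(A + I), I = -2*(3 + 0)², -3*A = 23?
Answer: 27/77 ≈ 0.35065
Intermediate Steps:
A = -23/3 (A = -⅓*23 = -23/3 ≈ -7.6667)
I = -18 (I = -2*3² = -2*9 = -18)
t(u) = -3/77 (t(u) = 1/(-23/3 - 18) = 1/(-77/3) = -3/77)
-9*t(-21) = -9*(-3/77) = 27/77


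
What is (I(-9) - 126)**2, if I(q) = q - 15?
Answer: 22500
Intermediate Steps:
I(q) = -15 + q
(I(-9) - 126)**2 = ((-15 - 9) - 126)**2 = (-24 - 126)**2 = (-150)**2 = 22500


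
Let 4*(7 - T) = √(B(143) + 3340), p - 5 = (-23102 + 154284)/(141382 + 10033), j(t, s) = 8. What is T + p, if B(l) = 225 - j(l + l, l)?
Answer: 1948162/151415 - √3557/4 ≈ -2.0438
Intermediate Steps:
B(l) = 217 (B(l) = 225 - 1*8 = 225 - 8 = 217)
p = 888257/151415 (p = 5 + (-23102 + 154284)/(141382 + 10033) = 5 + 131182/151415 = 888257/151415 ≈ 5.8664)
T = 7 - √3557/4 (T = 7 - √(217 + 3340)/4 = 7 - √3557/4 ≈ -7.9101)
T + p = (7 - √3557/4) + 888257/151415 = 1948162/151415 - √3557/4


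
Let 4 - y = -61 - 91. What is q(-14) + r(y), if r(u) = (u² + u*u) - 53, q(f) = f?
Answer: 48605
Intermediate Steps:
y = 156 (y = 4 - (-61 - 91) = 4 - 1*(-152) = 4 + 152 = 156)
r(u) = -53 + 2*u² (r(u) = (u² + u²) - 53 = 2*u² - 53 = -53 + 2*u²)
q(-14) + r(y) = -14 + (-53 + 2*156²) = -14 + (-53 + 2*24336) = -14 + (-53 + 48672) = -14 + 48619 = 48605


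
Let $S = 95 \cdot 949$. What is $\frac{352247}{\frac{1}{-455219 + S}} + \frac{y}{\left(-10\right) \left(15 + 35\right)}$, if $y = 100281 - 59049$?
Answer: $- \frac{16074087361308}{125} \approx -1.2859 \cdot 10^{11}$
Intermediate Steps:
$S = 90155$
$y = 41232$
$\frac{352247}{\frac{1}{-455219 + S}} + \frac{y}{\left(-10\right) \left(15 + 35\right)} = \frac{352247}{\frac{1}{-455219 + 90155}} + \frac{41232}{\left(-10\right) \left(15 + 35\right)} = \frac{352247}{\frac{1}{-365064}} + \frac{41232}{\left(-10\right) 50} = \frac{352247}{- \frac{1}{365064}} + \frac{41232}{-500} = 352247 \left(-365064\right) + 41232 \left(- \frac{1}{500}\right) = -128592698808 - \frac{10308}{125} = - \frac{16074087361308}{125}$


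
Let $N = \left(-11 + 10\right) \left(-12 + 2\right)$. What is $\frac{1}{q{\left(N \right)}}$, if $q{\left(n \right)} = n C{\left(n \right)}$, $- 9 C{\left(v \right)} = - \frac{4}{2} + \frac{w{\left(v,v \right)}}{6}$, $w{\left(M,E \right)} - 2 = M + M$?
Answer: $- \frac{27}{50} \approx -0.54$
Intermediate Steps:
$w{\left(M,E \right)} = 2 + 2 M$ ($w{\left(M,E \right)} = 2 + \left(M + M\right) = 2 + 2 M$)
$N = 10$ ($N = \left(-1\right) \left(-10\right) = 10$)
$C{\left(v \right)} = \frac{5}{27} - \frac{v}{27}$ ($C{\left(v \right)} = - \frac{- \frac{4}{2} + \frac{2 + 2 v}{6}}{9} = - \frac{\left(-4\right) \frac{1}{2} + \left(2 + 2 v\right) \frac{1}{6}}{9} = - \frac{-2 + \left(\frac{1}{3} + \frac{v}{3}\right)}{9} = - \frac{- \frac{5}{3} + \frac{v}{3}}{9} = \frac{5}{27} - \frac{v}{27}$)
$q{\left(n \right)} = n \left(\frac{5}{27} - \frac{n}{27}\right)$
$\frac{1}{q{\left(N \right)}} = \frac{1}{\frac{1}{27} \cdot 10 \left(5 - 10\right)} = \frac{1}{\frac{1}{27} \cdot 10 \left(-5\right)} = \frac{1}{- \frac{50}{27}} = - \frac{27}{50}$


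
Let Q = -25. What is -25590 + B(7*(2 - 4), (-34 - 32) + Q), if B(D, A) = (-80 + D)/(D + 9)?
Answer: -127856/5 ≈ -25571.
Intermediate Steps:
B(D, A) = (-80 + D)/(9 + D)
-25590 + B(7*(2 - 4), (-34 - 32) + Q) = -25590 + (-80 + 7*(2 - 4))/(9 + 7*(2 - 4)) = -25590 + (-80 + 7*(-2))/(9 + 7*(-2)) = -25590 + (-80 - 14)/(9 - 14) = -25590 - 94/(-5) = -25590 - ⅕*(-94) = -25590 + 94/5 = -127856/5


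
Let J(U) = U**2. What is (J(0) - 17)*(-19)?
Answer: 323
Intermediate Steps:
(J(0) - 17)*(-19) = (0**2 - 17)*(-19) = (0 - 17)*(-19) = -17*(-19) = 323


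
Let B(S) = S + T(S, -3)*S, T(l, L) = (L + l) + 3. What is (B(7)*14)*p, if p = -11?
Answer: -8624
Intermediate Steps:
T(l, L) = 3 + L + l
B(S) = S + S² (B(S) = S + (3 - 3 + S)*S = S + S*S = S + S²)
(B(7)*14)*p = ((7*(1 + 7))*14)*(-11) = ((7*8)*14)*(-11) = (56*14)*(-11) = 784*(-11) = -8624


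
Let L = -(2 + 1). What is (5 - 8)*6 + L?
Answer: -21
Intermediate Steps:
L = -3 (L = -1*3 = -3)
(5 - 8)*6 + L = (5 - 8)*6 - 3 = -3*6 - 3 = -18 - 3 = -21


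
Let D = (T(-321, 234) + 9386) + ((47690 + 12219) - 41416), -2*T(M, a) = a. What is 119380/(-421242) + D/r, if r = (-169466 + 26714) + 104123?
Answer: -8153025212/8136078609 ≈ -1.0021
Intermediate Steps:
T(M, a) = -a/2
r = -38629 (r = -142752 + 104123 = -38629)
D = 27762 (D = (-½*234 + 9386) + ((47690 + 12219) - 41416) = (-117 + 9386) + (59909 - 41416) = 9269 + 18493 = 27762)
119380/(-421242) + D/r = 119380/(-421242) + 27762/(-38629) = 119380*(-1/421242) + 27762*(-1/38629) = -59690/210621 - 27762/38629 = -8153025212/8136078609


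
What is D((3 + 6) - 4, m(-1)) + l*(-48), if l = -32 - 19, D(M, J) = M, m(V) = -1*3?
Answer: 2453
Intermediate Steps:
m(V) = -3
l = -51
D((3 + 6) - 4, m(-1)) + l*(-48) = ((3 + 6) - 4) - 51*(-48) = (9 - 4) + 2448 = 5 + 2448 = 2453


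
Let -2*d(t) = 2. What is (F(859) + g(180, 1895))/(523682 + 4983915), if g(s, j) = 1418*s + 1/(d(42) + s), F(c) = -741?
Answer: 45555322/985859863 ≈ 0.046209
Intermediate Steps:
d(t) = -1 (d(t) = -½*2 = -1)
g(s, j) = 1/(-1 + s) + 1418*s (g(s, j) = 1418*s + 1/(-1 + s) = 1/(-1 + s) + 1418*s)
(F(859) + g(180, 1895))/(523682 + 4983915) = (-741 + (1 - 1418*180 + 1418*180²)/(-1 + 180))/(523682 + 4983915) = (-741 + (1 - 255240 + 1418*32400)/179)/5507597 = (-741 + (1 - 255240 + 45943200)/179)*(1/5507597) = (-741 + (1/179)*45687961)*(1/5507597) = (-741 + 45687961/179)*(1/5507597) = (45555322/179)*(1/5507597) = 45555322/985859863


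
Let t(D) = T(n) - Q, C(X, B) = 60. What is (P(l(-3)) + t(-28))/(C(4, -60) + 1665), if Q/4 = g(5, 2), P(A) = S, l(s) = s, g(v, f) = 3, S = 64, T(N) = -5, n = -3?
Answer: 47/1725 ≈ 0.027246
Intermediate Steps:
P(A) = 64
Q = 12 (Q = 4*3 = 12)
t(D) = -17 (t(D) = -5 - 1*12 = -5 - 12 = -17)
(P(l(-3)) + t(-28))/(C(4, -60) + 1665) = (64 - 17)/(60 + 1665) = 47/1725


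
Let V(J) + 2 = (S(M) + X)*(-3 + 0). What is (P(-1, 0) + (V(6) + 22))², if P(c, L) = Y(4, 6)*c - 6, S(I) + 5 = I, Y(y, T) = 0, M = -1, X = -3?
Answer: 1681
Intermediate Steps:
S(I) = -5 + I
P(c, L) = -6 (P(c, L) = 0*c - 6 = 0 - 6 = -6)
V(J) = 25 (V(J) = -2 + ((-5 - 1) - 3)*(-3 + 0) = -2 + (-6 - 3)*(-3) = -2 - 9*(-3) = -2 + 27 = 25)
(P(-1, 0) + (V(6) + 22))² = (-6 + (25 + 22))² = (-6 + 47)² = 41² = 1681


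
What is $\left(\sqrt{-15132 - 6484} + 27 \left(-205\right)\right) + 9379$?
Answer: $3844 + 4 i \sqrt{1351} \approx 3844.0 + 147.02 i$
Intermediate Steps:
$\left(\sqrt{-15132 - 6484} + 27 \left(-205\right)\right) + 9379 = \left(\sqrt{-21616} - 5535\right) + 9379 = \left(4 i \sqrt{1351} - 5535\right) + 9379 = \left(-5535 + 4 i \sqrt{1351}\right) + 9379 = 3844 + 4 i \sqrt{1351}$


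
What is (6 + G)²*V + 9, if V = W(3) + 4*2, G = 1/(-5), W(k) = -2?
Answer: 5271/25 ≈ 210.84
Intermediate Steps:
G = -⅕ ≈ -0.20000
V = 6 (V = -2 + 4*2 = -2 + 8 = 6)
(6 + G)²*V + 9 = (6 - ⅕)²*6 + 9 = (29/5)²*6 + 9 = (841/25)*6 + 9 = 5046/25 + 9 = 5271/25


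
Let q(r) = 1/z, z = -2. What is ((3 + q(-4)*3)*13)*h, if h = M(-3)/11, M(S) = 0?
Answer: 0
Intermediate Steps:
q(r) = -1/2 (q(r) = 1/(-2) = -1/2)
h = 0 (h = 0/11 = 0*(1/11) = 0)
((3 + q(-4)*3)*13)*h = ((3 - 1/2*3)*13)*0 = ((3 - 3/2)*13)*0 = ((3/2)*13)*0 = (39/2)*0 = 0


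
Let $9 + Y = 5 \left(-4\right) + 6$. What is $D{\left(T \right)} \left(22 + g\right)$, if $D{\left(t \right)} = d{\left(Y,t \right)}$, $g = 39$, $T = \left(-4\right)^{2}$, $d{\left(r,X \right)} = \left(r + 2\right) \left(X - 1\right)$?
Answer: $-19215$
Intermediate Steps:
$Y = -23$ ($Y = -9 + \left(5 \left(-4\right) + 6\right) = -9 + \left(-20 + 6\right) = -9 - 14 = -23$)
$d{\left(r,X \right)} = \left(-1 + X\right) \left(2 + r\right)$ ($d{\left(r,X \right)} = \left(2 + r\right) \left(-1 + X\right) = \left(-1 + X\right) \left(2 + r\right)$)
$T = 16$
$D{\left(t \right)} = 21 - 21 t$ ($D{\left(t \right)} = -2 - -23 + 2 t + t \left(-23\right) = -2 + 23 + 2 t - 23 t = 21 - 21 t$)
$D{\left(T \right)} \left(22 + g\right) = \left(21 - 336\right) \left(22 + 39\right) = \left(21 - 336\right) 61 = \left(-315\right) 61 = -19215$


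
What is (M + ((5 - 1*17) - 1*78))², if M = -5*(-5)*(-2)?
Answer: 19600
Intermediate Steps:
M = -50 (M = 25*(-2) = -50)
(M + ((5 - 1*17) - 1*78))² = (-50 + ((5 - 1*17) - 1*78))² = (-50 + ((5 - 17) - 78))² = (-50 + (-12 - 78))² = (-50 - 90)² = (-140)² = 19600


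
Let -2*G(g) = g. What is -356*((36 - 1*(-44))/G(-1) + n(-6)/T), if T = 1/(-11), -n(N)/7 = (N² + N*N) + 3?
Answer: -2112860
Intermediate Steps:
G(g) = -g/2
n(N) = -21 - 14*N² (n(N) = -7*((N² + N*N) + 3) = -7*((N² + N²) + 3) = -7*(2*N² + 3) = -7*(3 + 2*N²) = -21 - 14*N²)
T = -1/11 ≈ -0.090909
-356*((36 - 1*(-44))/G(-1) + n(-6)/T) = -356*((36 - 1*(-44))/((-½*(-1))) + (-21 - 14*(-6)²)/(-1/11)) = -356*((36 + 44)/(½) + (-21 - 14*36)*(-11)) = -356*(80*2 + (-21 - 504)*(-11)) = -356*(160 - 525*(-11)) = -356*(160 + 5775) = -356*5935 = -2112860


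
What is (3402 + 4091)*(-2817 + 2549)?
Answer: -2008124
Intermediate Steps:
(3402 + 4091)*(-2817 + 2549) = 7493*(-268) = -2008124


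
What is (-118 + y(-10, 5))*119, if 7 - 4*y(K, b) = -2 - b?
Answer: -27251/2 ≈ -13626.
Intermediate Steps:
y(K, b) = 9/4 + b/4 (y(K, b) = 7/4 - (-2 - b)/4 = 7/4 + (1/2 + b/4) = 9/4 + b/4)
(-118 + y(-10, 5))*119 = (-118 + (9/4 + (1/4)*5))*119 = (-118 + (9/4 + 5/4))*119 = (-118 + 7/2)*119 = -229/2*119 = -27251/2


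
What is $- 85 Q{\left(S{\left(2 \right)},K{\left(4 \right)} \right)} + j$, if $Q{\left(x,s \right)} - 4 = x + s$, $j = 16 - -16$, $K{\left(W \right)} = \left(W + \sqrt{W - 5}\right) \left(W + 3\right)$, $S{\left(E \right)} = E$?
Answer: $-2858 - 595 i \approx -2858.0 - 595.0 i$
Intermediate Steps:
$K{\left(W \right)} = \left(3 + W\right) \left(W + \sqrt{-5 + W}\right)$ ($K{\left(W \right)} = \left(W + \sqrt{-5 + W}\right) \left(3 + W\right) = \left(3 + W\right) \left(W + \sqrt{-5 + W}\right)$)
$j = 32$ ($j = 16 + 16 = 32$)
$Q{\left(x,s \right)} = 4 + s + x$ ($Q{\left(x,s \right)} = 4 + \left(x + s\right) = 4 + \left(s + x\right) = 4 + s + x$)
$- 85 Q{\left(S{\left(2 \right)},K{\left(4 \right)} \right)} + j = - 85 \left(4 + \left(4^{2} + 3 \cdot 4 + 3 \sqrt{-5 + 4} + 4 \sqrt{-5 + 4}\right) + 2\right) + 32 = - 85 \left(4 + \left(16 + 12 + 3 \sqrt{-1} + 4 \sqrt{-1}\right) + 2\right) + 32 = - 85 \left(4 + \left(16 + 12 + 3 i + 4 i\right) + 2\right) + 32 = - 85 \left(4 + \left(28 + 7 i\right) + 2\right) + 32 = - 85 \left(34 + 7 i\right) + 32 = \left(-2890 - 595 i\right) + 32 = -2858 - 595 i$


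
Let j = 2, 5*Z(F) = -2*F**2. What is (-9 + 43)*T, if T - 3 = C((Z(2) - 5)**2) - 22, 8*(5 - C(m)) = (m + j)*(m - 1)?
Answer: -5448058/625 ≈ -8716.9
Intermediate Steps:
Z(F) = -2*F**2/5 (Z(F) = (-2*F**2)/5 = -2*F**2/5)
C(m) = 5 - (-1 + m)*(2 + m)/8 (C(m) = 5 - (m + 2)*(m - 1)/8 = 5 - (2 + m)*(-1 + m)/8 = 5 - (-1 + m)*(2 + m)/8)
T = -160237/625 (T = 3 + ((21/4 - (-2/5*2**2 - 5)**2/8 - (-2/5*2**2 - 5)**4/8) - 22) = 3 + ((21/4 - (-2/5*4 - 5)**2/8 - (-2/5*4 - 5)**4/8) - 22) = 3 + ((21/4 - (-8/5 - 5)**2/8 - (-8/5 - 5)**4/8) - 22) = 3 + ((21/4 - (-33/5)**2/8 - ((-33/5)**2)**2/8) - 22) = 3 + ((21/4 - 1/8*1089/25 - (1089/25)**2/8) - 22) = 3 + ((21/4 - 1089/200 - 1/8*1185921/625) - 22) = 3 + ((21/4 - 1089/200 - 1185921/5000) - 22) = 3 + (-148362/625 - 22) = 3 - 162112/625 = -160237/625 ≈ -256.38)
(-9 + 43)*T = (-9 + 43)*(-160237/625) = 34*(-160237/625) = -5448058/625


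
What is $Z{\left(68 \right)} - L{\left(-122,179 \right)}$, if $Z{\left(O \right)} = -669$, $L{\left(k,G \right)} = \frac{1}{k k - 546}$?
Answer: $- \frac{9592123}{14338} \approx -669.0$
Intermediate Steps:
$L{\left(k,G \right)} = \frac{1}{-546 + k^{2}}$ ($L{\left(k,G \right)} = \frac{1}{k^{2} - 546} = \frac{1}{-546 + k^{2}}$)
$Z{\left(68 \right)} - L{\left(-122,179 \right)} = -669 - \frac{1}{-546 + \left(-122\right)^{2}} = -669 - \frac{1}{-546 + 14884} = -669 - \frac{1}{14338} = - \frac{9592123}{14338}$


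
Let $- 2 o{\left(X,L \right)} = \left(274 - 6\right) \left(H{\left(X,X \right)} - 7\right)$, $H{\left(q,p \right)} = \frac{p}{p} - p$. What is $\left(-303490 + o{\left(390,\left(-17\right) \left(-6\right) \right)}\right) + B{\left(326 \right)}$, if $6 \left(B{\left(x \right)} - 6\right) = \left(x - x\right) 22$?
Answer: $-250420$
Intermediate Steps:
$B{\left(x \right)} = 6$ ($B{\left(x \right)} = 6 + \frac{\left(x - x\right) 22}{6} = 6 + \frac{0 \cdot 22}{6} = 6 + \frac{1}{6} \cdot 0 = 6 + 0 = 6$)
$H{\left(q,p \right)} = 1 - p$
$o{\left(X,L \right)} = 804 + 134 X$ ($o{\left(X,L \right)} = - \frac{\left(274 - 6\right) \left(\left(1 - X\right) - 7\right)}{2} = - \frac{268 \left(-6 - X\right)}{2} = - \frac{-1608 - 268 X}{2} = 804 + 134 X$)
$\left(-303490 + o{\left(390,\left(-17\right) \left(-6\right) \right)}\right) + B{\left(326 \right)} = \left(-303490 + \left(804 + 134 \cdot 390\right)\right) + 6 = \left(-303490 + \left(804 + 52260\right)\right) + 6 = \left(-303490 + 53064\right) + 6 = -250426 + 6 = -250420$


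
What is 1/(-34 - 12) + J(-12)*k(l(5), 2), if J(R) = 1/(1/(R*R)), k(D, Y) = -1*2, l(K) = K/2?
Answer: -13249/46 ≈ -288.02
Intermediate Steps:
l(K) = K/2 (l(K) = K*(½) = K/2)
k(D, Y) = -2
J(R) = R² (J(R) = 1/(1/(R²)) = 1/(R⁻²) = R²)
1/(-34 - 12) + J(-12)*k(l(5), 2) = 1/(-34 - 12) + (-12)²*(-2) = 1/(-46) + 144*(-2) = -1/46 - 288 = -13249/46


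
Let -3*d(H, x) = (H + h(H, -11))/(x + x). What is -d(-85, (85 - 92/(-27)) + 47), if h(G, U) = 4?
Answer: -729/7312 ≈ -0.099699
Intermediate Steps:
d(H, x) = -(4 + H)/(6*x) (d(H, x) = -(H + 4)/(3*(x + x)) = -(4 + H)/(3*(2*x)) = -(4 + H)*1/(2*x)/3 = -(4 + H)/(6*x))
-d(-85, (85 - 92/(-27)) + 47) = -(-4 - 1*(-85))/(6*((85 - 92/(-27)) + 47)) = -(-4 + 85)/(6*((85 - 92*(-1/27)) + 47)) = -81/(6*((85 + 92/27) + 47)) = -81/(6*(2387/27 + 47)) = -81/(6*3656/27) = -27*81/(6*3656) = -1*729/7312 = -729/7312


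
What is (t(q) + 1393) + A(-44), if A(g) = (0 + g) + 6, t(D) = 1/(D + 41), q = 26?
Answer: 90786/67 ≈ 1355.0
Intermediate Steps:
t(D) = 1/(41 + D)
A(g) = 6 + g (A(g) = g + 6 = 6 + g)
(t(q) + 1393) + A(-44) = (1/(41 + 26) + 1393) + (6 - 44) = (1/67 + 1393) - 38 = 93332/67 - 38 = 90786/67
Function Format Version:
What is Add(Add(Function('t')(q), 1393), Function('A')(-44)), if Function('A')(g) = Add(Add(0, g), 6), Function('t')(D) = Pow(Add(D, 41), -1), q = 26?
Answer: Rational(90786, 67) ≈ 1355.0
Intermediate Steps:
Function('t')(D) = Pow(Add(41, D), -1)
Function('A')(g) = Add(6, g) (Function('A')(g) = Add(g, 6) = Add(6, g))
Add(Add(Function('t')(q), 1393), Function('A')(-44)) = Add(Add(Pow(Add(41, 26), -1), 1393), Add(6, -44)) = Add(Add(Pow(67, -1), 1393), -38) = Add(Add(Rational(1, 67), 1393), -38) = Add(Rational(93332, 67), -38) = Rational(90786, 67)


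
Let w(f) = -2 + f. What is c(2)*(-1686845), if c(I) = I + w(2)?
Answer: -3373690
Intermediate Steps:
c(I) = I (c(I) = I + (-2 + 2) = I + 0 = I)
c(2)*(-1686845) = 2*(-1686845) = -3373690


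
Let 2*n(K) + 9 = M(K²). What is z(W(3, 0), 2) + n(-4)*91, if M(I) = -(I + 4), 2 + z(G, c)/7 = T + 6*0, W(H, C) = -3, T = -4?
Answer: -2723/2 ≈ -1361.5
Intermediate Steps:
z(G, c) = -42 (z(G, c) = -14 + 7*(-4 + 6*0) = -14 + 7*(-4 + 0) = -14 + 7*(-4) = -14 - 28 = -42)
M(I) = -4 - I (M(I) = -(4 + I) = -4 - I)
n(K) = -13/2 - K²/2 (n(K) = -9/2 + (-4 - K²)/2 = -9/2 + (-2 - K²/2) = -13/2 - K²/2)
z(W(3, 0), 2) + n(-4)*91 = -42 + (-13/2 - ½*(-4)²)*91 = -42 + (-13/2 - ½*16)*91 = -42 + (-13/2 - 8)*91 = -42 - 29/2*91 = -42 - 2639/2 = -2723/2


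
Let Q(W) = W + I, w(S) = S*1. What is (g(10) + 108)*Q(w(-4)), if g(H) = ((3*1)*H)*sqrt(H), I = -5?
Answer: -972 - 270*sqrt(10) ≈ -1825.8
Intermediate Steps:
w(S) = S
g(H) = 3*H**(3/2) (g(H) = (3*H)*sqrt(H) = 3*H**(3/2))
Q(W) = -5 + W (Q(W) = W - 5 = -5 + W)
(g(10) + 108)*Q(w(-4)) = (3*10**(3/2) + 108)*(-5 - 4) = (3*(10*sqrt(10)) + 108)*(-9) = (30*sqrt(10) + 108)*(-9) = (108 + 30*sqrt(10))*(-9) = -972 - 270*sqrt(10)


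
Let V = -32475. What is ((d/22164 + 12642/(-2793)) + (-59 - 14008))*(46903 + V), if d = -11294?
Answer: -21374935779434/105279 ≈ -2.0303e+8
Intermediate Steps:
((d/22164 + 12642/(-2793)) + (-59 - 14008))*(46903 + V) = ((-11294/22164 + 12642/(-2793)) + (-59 - 14008))*(46903 - 32475) = ((-11294*1/22164 + 12642*(-1/2793)) - 14067)*14428 = ((-5647/11082 - 86/19) - 14067)*14428 = (-1060345/210558 - 14067)*14428 = -2962979731/210558*14428 = -21374935779434/105279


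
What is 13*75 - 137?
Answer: 838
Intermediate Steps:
13*75 - 137 = 975 - 137 = 838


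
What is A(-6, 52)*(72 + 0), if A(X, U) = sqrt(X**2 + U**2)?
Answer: 144*sqrt(685) ≈ 3768.8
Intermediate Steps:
A(X, U) = sqrt(U**2 + X**2)
A(-6, 52)*(72 + 0) = sqrt(52**2 + (-6)**2)*(72 + 0) = sqrt(2704 + 36)*72 = sqrt(2740)*72 = (2*sqrt(685))*72 = 144*sqrt(685)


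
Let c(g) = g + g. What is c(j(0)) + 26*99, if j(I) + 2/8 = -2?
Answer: 5139/2 ≈ 2569.5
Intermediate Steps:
j(I) = -9/4 (j(I) = -¼ - 2 = -9/4)
c(g) = 2*g
c(j(0)) + 26*99 = 2*(-9/4) + 26*99 = -9/2 + 2574 = 5139/2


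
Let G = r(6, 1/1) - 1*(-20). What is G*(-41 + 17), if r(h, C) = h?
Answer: -624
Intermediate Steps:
G = 26 (G = 6 - 1*(-20) = 6 + 20 = 26)
G*(-41 + 17) = 26*(-41 + 17) = 26*(-24) = -624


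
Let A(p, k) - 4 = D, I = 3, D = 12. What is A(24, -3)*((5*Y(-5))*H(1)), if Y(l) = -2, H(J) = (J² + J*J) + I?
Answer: -800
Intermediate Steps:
H(J) = 3 + 2*J² (H(J) = (J² + J*J) + 3 = (J² + J²) + 3 = 2*J² + 3 = 3 + 2*J²)
A(p, k) = 16 (A(p, k) = 4 + 12 = 16)
A(24, -3)*((5*Y(-5))*H(1)) = 16*((5*(-2))*(3 + 2*1²)) = 16*(-10*(3 + 2*1)) = 16*(-10*(3 + 2)) = 16*(-10*5) = 16*(-50) = -800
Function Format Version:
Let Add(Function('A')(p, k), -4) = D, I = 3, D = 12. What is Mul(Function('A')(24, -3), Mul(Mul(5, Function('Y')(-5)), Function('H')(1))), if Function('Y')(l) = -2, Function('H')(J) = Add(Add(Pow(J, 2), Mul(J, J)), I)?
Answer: -800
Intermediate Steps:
Function('H')(J) = Add(3, Mul(2, Pow(J, 2))) (Function('H')(J) = Add(Add(Pow(J, 2), Mul(J, J)), 3) = Add(Add(Pow(J, 2), Pow(J, 2)), 3) = Add(Mul(2, Pow(J, 2)), 3) = Add(3, Mul(2, Pow(J, 2))))
Function('A')(p, k) = 16 (Function('A')(p, k) = Add(4, 12) = 16)
Mul(Function('A')(24, -3), Mul(Mul(5, Function('Y')(-5)), Function('H')(1))) = Mul(16, Mul(Mul(5, -2), Add(3, Mul(2, Pow(1, 2))))) = Mul(16, Mul(-10, Add(3, Mul(2, 1)))) = Mul(16, Mul(-10, Add(3, 2))) = Mul(16, Mul(-10, 5)) = Mul(16, -50) = -800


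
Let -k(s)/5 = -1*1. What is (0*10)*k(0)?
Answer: 0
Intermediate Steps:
k(s) = 5 (k(s) = -(-5) = -5*(-1) = 5)
(0*10)*k(0) = (0*10)*5 = 0*5 = 0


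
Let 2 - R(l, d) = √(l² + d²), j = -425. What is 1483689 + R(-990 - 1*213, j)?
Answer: 1483691 - √1627834 ≈ 1.4824e+6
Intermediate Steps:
R(l, d) = 2 - √(d² + l²) (R(l, d) = 2 - √(l² + d²) = 2 - √(d² + l²))
1483689 + R(-990 - 1*213, j) = 1483689 + (2 - √((-425)² + (-990 - 1*213)²)) = 1483689 + (2 - √(180625 + (-990 - 213)²)) = 1483689 + (2 - √(180625 + (-1203)²)) = 1483689 + (2 - √(180625 + 1447209)) = 1483689 + (2 - √1627834) = 1483691 - √1627834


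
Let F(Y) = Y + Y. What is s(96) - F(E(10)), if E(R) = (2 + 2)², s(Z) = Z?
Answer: 64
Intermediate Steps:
E(R) = 16 (E(R) = 4² = 16)
F(Y) = 2*Y
s(96) - F(E(10)) = 96 - 2*16 = 96 - 1*32 = 96 - 32 = 64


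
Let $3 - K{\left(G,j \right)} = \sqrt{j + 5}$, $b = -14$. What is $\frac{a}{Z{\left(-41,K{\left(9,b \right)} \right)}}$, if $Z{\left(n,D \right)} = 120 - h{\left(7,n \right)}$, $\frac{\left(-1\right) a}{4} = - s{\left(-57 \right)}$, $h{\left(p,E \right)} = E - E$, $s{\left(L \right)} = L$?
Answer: $- \frac{19}{10} \approx -1.9$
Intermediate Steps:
$h{\left(p,E \right)} = 0$
$a = -228$ ($a = - 4 \left(\left(-1\right) \left(-57\right)\right) = \left(-4\right) 57 = -228$)
$K{\left(G,j \right)} = 3 - \sqrt{5 + j}$ ($K{\left(G,j \right)} = 3 - \sqrt{j + 5} = 3 - \sqrt{5 + j}$)
$Z{\left(n,D \right)} = 120$ ($Z{\left(n,D \right)} = 120 - 0 = 120 + 0 = 120$)
$\frac{a}{Z{\left(-41,K{\left(9,b \right)} \right)}} = - \frac{228}{120} = \left(-228\right) \frac{1}{120} = - \frac{19}{10}$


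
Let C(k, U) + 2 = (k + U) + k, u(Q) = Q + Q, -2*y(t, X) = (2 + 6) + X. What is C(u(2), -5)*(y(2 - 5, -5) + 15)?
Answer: 27/2 ≈ 13.500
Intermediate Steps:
y(t, X) = -4 - X/2 (y(t, X) = -((2 + 6) + X)/2 = -(8 + X)/2 = -4 - X/2)
u(Q) = 2*Q
C(k, U) = -2 + U + 2*k (C(k, U) = -2 + ((k + U) + k) = -2 + ((U + k) + k) = -2 + (U + 2*k) = -2 + U + 2*k)
C(u(2), -5)*(y(2 - 5, -5) + 15) = (-2 - 5 + 2*(2*2))*((-4 - 1/2*(-5)) + 15) = (-2 - 5 + 2*4)*((-4 + 5/2) + 15) = (-2 - 5 + 8)*(-3/2 + 15) = 1*(27/2) = 27/2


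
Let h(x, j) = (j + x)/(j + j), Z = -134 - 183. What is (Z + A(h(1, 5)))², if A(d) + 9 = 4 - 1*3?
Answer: 105625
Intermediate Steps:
Z = -317
h(x, j) = (j + x)/(2*j) (h(x, j) = (j + x)/((2*j)) = (j + x)*(1/(2*j)) = (j + x)/(2*j))
A(d) = -8 (A(d) = -9 + (4 - 1*3) = -9 + (4 - 3) = -9 + 1 = -8)
(Z + A(h(1, 5)))² = (-317 - 8)² = (-325)² = 105625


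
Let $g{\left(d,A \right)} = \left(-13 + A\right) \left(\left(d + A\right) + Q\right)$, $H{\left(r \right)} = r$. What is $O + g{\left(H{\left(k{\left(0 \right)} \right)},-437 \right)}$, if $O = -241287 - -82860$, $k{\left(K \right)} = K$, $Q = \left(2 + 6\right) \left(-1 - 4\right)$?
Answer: $56223$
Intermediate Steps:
$Q = -40$ ($Q = 8 \left(-5\right) = -40$)
$g{\left(d,A \right)} = \left(-13 + A\right) \left(-40 + A + d\right)$ ($g{\left(d,A \right)} = \left(-13 + A\right) \left(\left(d + A\right) - 40\right) = \left(-13 + A\right) \left(\left(A + d\right) - 40\right) = \left(-13 + A\right) \left(-40 + A + d\right)$)
$O = -158427$ ($O = -241287 + 82860 = -158427$)
$O + g{\left(H{\left(k{\left(0 \right)} \right)},-437 \right)} = -158427 - \left(-23681 - 190969\right) = -158427 + \left(520 + 190969 + 23161 + 0 + 0\right) = -158427 + 214650 = 56223$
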